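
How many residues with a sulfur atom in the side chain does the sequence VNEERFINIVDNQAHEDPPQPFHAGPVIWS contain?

0

Only Cys (C) and Met (M) have a sulfur atom in the side chain.
None of the 30 residues belong to this group.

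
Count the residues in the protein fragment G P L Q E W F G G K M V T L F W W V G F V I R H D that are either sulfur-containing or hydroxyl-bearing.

Sulfur-containing: C, M. Hydroxyl-bearing: S, T, Y.
Sulfur-containing residues here: M11 (1).
Hydroxyl-bearing residues here: T13 (1).
The two groups share no amino acid, so total = 1 + 1 = 2.

2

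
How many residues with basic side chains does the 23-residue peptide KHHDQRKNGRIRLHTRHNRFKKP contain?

13

Lysine (K), arginine (R), and histidine (H) have basic, nitrogen-containing side chains.
Matching residues: K1, H2, H3, R6, K7, R10, R12, H14, R16, H17, R19, K21, K22.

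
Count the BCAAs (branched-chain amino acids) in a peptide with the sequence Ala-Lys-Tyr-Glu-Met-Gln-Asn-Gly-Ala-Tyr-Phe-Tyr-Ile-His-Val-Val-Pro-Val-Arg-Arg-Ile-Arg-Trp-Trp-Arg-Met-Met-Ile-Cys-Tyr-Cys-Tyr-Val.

Valine (V), leucine (L), and isoleucine (I) are the branched-chain amino acids.
Matching residues: Ile13, Val15, Val16, Val18, Ile21, Ile28, Val33.

7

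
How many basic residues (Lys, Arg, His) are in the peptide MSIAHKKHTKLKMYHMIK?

8

Matching residues: H5, K6, K7, H8, K10, K12, H15, K18.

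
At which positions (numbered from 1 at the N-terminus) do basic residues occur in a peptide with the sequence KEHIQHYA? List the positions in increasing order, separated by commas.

1, 3, 6

K, R, and H are the three residues with basic side chains (ε-amine, guanidinium, and imidazole respectively).
Matching residues: K1, H3, H6.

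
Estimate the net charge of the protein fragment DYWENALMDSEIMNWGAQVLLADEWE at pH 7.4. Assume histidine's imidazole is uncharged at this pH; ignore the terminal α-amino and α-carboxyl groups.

At pH ~7.4 the Lys and Arg side chains are protonated (+1), the Asp and Glu side chains are deprotonated (−1), and with His taken as neutral all other side chains carry no charge.
Positive (K, R): none → +0.
Negative (D, E): D1, E4, D9, E11, D23, E24, E26 → −7.
Net charge = (+0) + (−7) = −7.

-7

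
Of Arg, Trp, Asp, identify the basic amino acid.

Arg

K, R, and H are the three residues with basic side chains (ε-amine, guanidinium, and imidazole respectively).
Of the listed options, only Arg belongs to this group.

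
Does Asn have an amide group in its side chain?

Asparagine (N) and glutamine (Q) have uncharged amide side chains.
Asparagine is in this group.

Yes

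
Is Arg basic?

K, R, and H are the three residues with basic side chains (ε-amine, guanidinium, and imidazole respectively).
Arginine is in this group.

Yes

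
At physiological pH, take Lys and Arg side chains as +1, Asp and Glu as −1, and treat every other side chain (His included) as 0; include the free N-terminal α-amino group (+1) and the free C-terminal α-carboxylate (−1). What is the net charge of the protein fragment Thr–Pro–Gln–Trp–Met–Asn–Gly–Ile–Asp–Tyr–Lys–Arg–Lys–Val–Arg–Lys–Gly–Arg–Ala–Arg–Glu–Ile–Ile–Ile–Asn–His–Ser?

+5

Positive (K, R): Lys11, Arg12, Lys13, Arg15, Lys16, Arg18, Arg20 → +7.
Negative (D, E): Asp9, Glu21 → −2.
The N-terminus (+1) and C-terminus (−1) cancel.
Net charge = (+7) + (−2) = +5.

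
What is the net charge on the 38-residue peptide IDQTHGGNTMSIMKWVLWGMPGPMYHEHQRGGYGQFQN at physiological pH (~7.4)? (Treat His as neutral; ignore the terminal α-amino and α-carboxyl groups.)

0

The side chains ionized at physiological pH are Lys/Arg (+1) and Asp/Glu (−1); with His treated as neutral, nothing else contributes.
Positive (K, R): K14, R30 → +2.
Negative (D, E): D2, E27 → −2.
Net charge = (+2) + (−2) = 0.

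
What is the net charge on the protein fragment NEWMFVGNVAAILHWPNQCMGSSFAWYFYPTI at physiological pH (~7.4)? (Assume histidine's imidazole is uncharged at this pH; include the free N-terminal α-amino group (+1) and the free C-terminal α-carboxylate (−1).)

At pH ~7.4 the Lys and Arg side chains are protonated (+1), the Asp and Glu side chains are deprotonated (−1), and with His taken as neutral all other side chains carry no charge.
Positive (K, R): none → +0.
Negative (D, E): E2 → −1.
The N-terminus (+1) and C-terminus (−1) cancel.
Net charge = (+0) + (−1) = −1.

-1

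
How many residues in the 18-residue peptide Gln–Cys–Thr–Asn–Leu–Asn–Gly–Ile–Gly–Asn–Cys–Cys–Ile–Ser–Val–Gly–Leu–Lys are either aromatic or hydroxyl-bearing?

Aromatic: F, W, Y. Hydroxyl-bearing: S, T, Y.
Aromatic residues here: none (0).
Hydroxyl-bearing residues here: Thr3, Ser14 (2).
(Y belongs to both groups, but none appear in this sequence.) Total = 0 + 2 = 2.

2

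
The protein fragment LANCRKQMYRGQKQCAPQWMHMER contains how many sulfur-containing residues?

Cysteine (C, thiol) and methionine (M, thioether) are the two sulfur-containing amino acids.
Matching residues: C4, M8, C15, M20, M22.

5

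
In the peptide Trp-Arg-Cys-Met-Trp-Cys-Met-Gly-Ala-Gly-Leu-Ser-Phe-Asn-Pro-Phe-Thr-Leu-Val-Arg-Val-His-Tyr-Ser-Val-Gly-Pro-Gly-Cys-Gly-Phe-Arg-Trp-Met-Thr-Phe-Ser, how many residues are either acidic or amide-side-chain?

1

Acidic: D, E. Amide-side-chain: N, Q.
Acidic residues here: none (0).
Amide-side-chain residues here: Asn14 (1).
The two groups share no amino acid, so total = 0 + 1 = 1.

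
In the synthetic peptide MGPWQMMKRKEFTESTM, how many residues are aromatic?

Phenylalanine (F), tryptophan (W), and tyrosine (Y) have aromatic ring side chains.
Matching residues: W4, F12.

2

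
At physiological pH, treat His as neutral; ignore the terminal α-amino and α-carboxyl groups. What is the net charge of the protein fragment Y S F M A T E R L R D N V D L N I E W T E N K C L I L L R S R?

Near pH 7.4, K and R contribute +1 each, D and E contribute −1 each, and every other side chain (His included, as stated) is uncharged.
Positive (K, R): R8, R10, K23, R29, R31 → +5.
Negative (D, E): E7, D11, D14, E18, E21 → −5.
Net charge = (+5) + (−5) = 0.

0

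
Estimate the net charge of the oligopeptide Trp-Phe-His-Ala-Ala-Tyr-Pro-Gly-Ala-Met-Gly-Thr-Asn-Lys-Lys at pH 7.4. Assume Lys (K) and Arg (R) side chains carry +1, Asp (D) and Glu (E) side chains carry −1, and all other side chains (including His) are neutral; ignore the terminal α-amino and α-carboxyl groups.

Positive (K, R): Lys14, Lys15 → +2.
Negative (D, E): none → −0.
Net charge = (+2) + (−0) = +2.

+2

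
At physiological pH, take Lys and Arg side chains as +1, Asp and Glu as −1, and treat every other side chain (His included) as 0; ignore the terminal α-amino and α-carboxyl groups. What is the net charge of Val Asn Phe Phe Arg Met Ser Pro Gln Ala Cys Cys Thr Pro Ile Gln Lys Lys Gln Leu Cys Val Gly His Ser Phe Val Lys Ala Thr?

Positive (K, R): Arg5, Lys17, Lys18, Lys28 → +4.
Negative (D, E): none → −0.
Net charge = (+4) + (−0) = +4.

+4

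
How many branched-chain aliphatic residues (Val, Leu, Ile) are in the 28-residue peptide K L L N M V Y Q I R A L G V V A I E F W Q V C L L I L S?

13

Matching residues: L2, L3, V6, I9, L12, V14, V15, I17, V22, L24, L25, I26, L27.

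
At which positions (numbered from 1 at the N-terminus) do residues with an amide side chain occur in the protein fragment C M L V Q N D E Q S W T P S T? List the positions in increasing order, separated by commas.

Asparagine (N) and glutamine (Q) have uncharged amide side chains.
Matching residues: Q5, N6, Q9.

5, 6, 9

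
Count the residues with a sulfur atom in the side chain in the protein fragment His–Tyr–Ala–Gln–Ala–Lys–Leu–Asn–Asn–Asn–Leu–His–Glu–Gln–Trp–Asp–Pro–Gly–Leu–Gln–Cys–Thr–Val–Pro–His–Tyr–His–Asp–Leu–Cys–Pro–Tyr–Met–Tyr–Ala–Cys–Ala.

4

Only Cys (C) and Met (M) have a sulfur atom in the side chain.
Matching residues: Cys21, Cys30, Met33, Cys36.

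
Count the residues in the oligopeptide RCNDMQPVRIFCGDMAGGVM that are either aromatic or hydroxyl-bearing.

1

Aromatic: F, W, Y. Hydroxyl-bearing: S, T, Y.
Aromatic residues here: F11 (1).
Hydroxyl-bearing residues here: none (0).
(Y belongs to both groups, but none appear in this sequence.) Total = 1 + 0 = 1.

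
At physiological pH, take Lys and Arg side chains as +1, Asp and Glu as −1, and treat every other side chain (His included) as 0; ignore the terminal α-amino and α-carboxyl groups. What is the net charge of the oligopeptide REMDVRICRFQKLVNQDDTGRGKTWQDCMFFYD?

Positive (K, R): R1, R6, R9, K12, R21, K23 → +6.
Negative (D, E): E2, D4, D17, D18, D27, D33 → −6.
Net charge = (+6) + (−6) = 0.

0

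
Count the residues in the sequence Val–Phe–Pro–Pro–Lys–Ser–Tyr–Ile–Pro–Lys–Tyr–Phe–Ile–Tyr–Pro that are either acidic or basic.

2

Acidic: D, E. Basic: H, K, R.
Acidic residues here: none (0).
Basic residues here: Lys5, Lys10 (2).
The two groups share no amino acid, so total = 0 + 2 = 2.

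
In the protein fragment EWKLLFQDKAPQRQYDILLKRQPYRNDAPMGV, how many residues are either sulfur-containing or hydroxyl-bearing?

3

Sulfur-containing: C, M. Hydroxyl-bearing: S, T, Y.
Sulfur-containing residues here: M30 (1).
Hydroxyl-bearing residues here: Y15, Y24 (2).
The two groups share no amino acid, so total = 1 + 2 = 3.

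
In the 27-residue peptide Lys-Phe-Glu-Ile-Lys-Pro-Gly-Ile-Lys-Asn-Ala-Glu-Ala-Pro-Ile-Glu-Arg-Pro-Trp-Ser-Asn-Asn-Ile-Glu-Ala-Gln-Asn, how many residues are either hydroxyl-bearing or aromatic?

3

Hydroxyl-bearing: S, T, Y. Aromatic: F, W, Y.
Hydroxyl-bearing residues here: Ser20 (1).
Aromatic residues here: Phe2, Trp19 (2).
(Y belongs to both groups, but none appear in this sequence.) Total = 1 + 2 = 3.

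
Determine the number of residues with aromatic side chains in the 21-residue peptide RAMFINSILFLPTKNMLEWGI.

Phenylalanine (F), tryptophan (W), and tyrosine (Y) have aromatic ring side chains.
Matching residues: F4, F10, W19.

3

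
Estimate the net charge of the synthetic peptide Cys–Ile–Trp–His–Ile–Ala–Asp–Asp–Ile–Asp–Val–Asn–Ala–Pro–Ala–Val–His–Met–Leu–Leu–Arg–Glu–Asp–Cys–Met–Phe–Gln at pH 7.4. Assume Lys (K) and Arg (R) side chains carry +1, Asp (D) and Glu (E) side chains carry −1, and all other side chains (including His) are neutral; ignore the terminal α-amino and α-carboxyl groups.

-4

Positive (K, R): Arg21 → +1.
Negative (D, E): Asp7, Asp8, Asp10, Glu22, Asp23 → −5.
Net charge = (+1) + (−5) = −4.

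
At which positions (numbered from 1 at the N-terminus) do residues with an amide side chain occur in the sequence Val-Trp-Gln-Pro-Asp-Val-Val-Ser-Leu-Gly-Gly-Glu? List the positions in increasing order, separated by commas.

3

The amide-side-chain residues are Asn (N) and Gln (Q).
Matching residues: Gln3.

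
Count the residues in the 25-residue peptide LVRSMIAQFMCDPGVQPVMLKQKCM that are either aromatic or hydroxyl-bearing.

2

Aromatic: F, W, Y. Hydroxyl-bearing: S, T, Y.
Aromatic residues here: F9 (1).
Hydroxyl-bearing residues here: S4 (1).
(Y belongs to both groups, but none appear in this sequence.) Total = 1 + 1 = 2.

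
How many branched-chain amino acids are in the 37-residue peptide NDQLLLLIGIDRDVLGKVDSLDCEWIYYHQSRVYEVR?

The BCAAs are Val, Leu, and Ile — aliphatic side chains with a branch point.
Matching residues: L4, L5, L6, L7, I8, I10, V14, L15, V18, L21, I26, V33, V36.

13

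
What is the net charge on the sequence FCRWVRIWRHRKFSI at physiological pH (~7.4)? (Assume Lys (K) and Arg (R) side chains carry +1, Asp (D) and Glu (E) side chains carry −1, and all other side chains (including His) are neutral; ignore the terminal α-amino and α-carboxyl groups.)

Positive (K, R): R3, R6, R9, R11, K12 → +5.
Negative (D, E): none → −0.
Net charge = (+5) + (−0) = +5.

+5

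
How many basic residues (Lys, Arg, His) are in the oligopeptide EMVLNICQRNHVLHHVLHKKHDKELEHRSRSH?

Matching residues: R9, H11, H14, H15, H18, K19, K20, H21, K23, H27, R28, R30, H32.

13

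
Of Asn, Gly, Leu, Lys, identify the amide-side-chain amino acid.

Asparagine (N) and glutamine (Q) have uncharged amide side chains.
Of the listed options, only Asn belongs to this group.

Asn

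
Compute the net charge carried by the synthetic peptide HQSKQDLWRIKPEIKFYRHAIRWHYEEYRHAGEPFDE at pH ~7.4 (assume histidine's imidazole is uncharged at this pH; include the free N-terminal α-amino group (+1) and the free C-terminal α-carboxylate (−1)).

Near pH 7.4, K and R contribute +1 each, D and E contribute −1 each, and every other side chain (His included, as stated) is uncharged.
Positive (K, R): K4, R9, K11, K15, R18, R22, R29 → +7.
Negative (D, E): D6, E13, E26, E27, E33, D36, E37 → −7.
The N-terminus (+1) and C-terminus (−1) cancel.
Net charge = (+7) + (−7) = 0.

0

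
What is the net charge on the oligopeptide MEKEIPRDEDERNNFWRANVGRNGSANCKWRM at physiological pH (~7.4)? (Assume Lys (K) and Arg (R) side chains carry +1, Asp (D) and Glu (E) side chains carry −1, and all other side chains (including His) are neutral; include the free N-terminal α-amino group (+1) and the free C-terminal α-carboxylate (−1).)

Positive (K, R): K3, R7, R12, R17, R22, K29, R31 → +7.
Negative (D, E): E2, E4, D8, E9, D10, E11 → −6.
The N-terminus (+1) and C-terminus (−1) cancel.
Net charge = (+7) + (−6) = +1.

+1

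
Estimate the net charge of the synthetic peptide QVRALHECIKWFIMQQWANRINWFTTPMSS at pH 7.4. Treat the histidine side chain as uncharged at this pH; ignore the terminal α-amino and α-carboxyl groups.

The side chains ionized at physiological pH are Lys/Arg (+1) and Asp/Glu (−1); with His treated as neutral, nothing else contributes.
Positive (K, R): R3, K10, R20 → +3.
Negative (D, E): E7 → −1.
Net charge = (+3) + (−1) = +2.

+2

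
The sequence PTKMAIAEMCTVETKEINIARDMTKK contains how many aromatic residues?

0

The aromatic amino acids are Phe (F, benzyl), Trp (W, indole), and Tyr (Y, phenol).
None of the 26 residues belong to this group.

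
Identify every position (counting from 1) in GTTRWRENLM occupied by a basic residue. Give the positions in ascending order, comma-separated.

4, 6

K, R, and H are the three residues with basic side chains (ε-amine, guanidinium, and imidazole respectively).
Matching residues: R4, R6.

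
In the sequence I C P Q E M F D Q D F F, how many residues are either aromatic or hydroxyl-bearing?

3

Aromatic: F, W, Y. Hydroxyl-bearing: S, T, Y.
Aromatic residues here: F7, F11, F12 (3).
Hydroxyl-bearing residues here: none (0).
(Y belongs to both groups, but none appear in this sequence.) Total = 3 + 0 = 3.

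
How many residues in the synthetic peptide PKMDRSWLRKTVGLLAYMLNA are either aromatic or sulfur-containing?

Aromatic: F, W, Y. Sulfur-containing: C, M.
Aromatic residues here: W7, Y17 (2).
Sulfur-containing residues here: M3, M18 (2).
The two groups share no amino acid, so total = 2 + 2 = 4.

4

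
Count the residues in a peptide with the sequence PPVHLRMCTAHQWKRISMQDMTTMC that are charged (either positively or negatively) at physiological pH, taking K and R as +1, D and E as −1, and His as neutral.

4

Charged side chains at pH ~7.4: K, R (positive); D, E (negative).
Matching residues: R6, K14, R15, D20.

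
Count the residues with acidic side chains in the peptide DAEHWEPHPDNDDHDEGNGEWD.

10

Aspartate (D) and glutamate (E) have carboxylic-acid side chains and are the acidic amino acids.
Matching residues: D1, E3, E6, D10, D12, D13, D15, E16, E20, D22.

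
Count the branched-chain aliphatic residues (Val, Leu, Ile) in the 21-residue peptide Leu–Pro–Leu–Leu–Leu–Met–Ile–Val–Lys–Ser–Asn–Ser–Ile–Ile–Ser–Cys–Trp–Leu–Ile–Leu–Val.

12

Matching residues: Leu1, Leu3, Leu4, Leu5, Ile7, Val8, Ile13, Ile14, Leu18, Ile19, Leu20, Val21.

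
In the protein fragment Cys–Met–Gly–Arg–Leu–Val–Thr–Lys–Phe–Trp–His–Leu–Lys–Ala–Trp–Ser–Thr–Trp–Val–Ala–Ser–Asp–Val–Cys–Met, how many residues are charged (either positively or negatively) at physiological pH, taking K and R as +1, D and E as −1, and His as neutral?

Charged side chains at pH ~7.4: K, R (positive); D, E (negative).
Matching residues: Arg4, Lys8, Lys13, Asp22.

4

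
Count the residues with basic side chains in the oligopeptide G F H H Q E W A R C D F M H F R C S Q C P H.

6

K, R, and H are the three residues with basic side chains (ε-amine, guanidinium, and imidazole respectively).
Matching residues: H3, H4, R9, H14, R16, H22.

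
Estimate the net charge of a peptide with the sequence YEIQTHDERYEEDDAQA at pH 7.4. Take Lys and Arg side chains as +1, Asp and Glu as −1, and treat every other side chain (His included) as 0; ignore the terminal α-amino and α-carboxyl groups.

-6

Positive (K, R): R9 → +1.
Negative (D, E): E2, D7, E8, E11, E12, D13, D14 → −7.
Net charge = (+1) + (−7) = −6.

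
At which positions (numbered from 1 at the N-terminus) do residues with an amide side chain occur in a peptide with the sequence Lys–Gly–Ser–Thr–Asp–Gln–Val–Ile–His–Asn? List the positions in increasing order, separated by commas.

Asparagine (N) and glutamine (Q) have uncharged amide side chains.
Matching residues: Gln6, Asn10.

6, 10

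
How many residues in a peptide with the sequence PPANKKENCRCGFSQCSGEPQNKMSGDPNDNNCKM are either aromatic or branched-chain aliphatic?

Aromatic: F, W, Y. Branched-chain aliphatic: I, L, V.
Aromatic residues here: F13 (1).
Branched-chain aliphatic residues here: none (0).
The two groups share no amino acid, so total = 1 + 0 = 1.

1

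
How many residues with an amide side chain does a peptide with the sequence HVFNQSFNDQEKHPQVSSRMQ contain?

6

Asparagine (N) and glutamine (Q) have uncharged amide side chains.
Matching residues: N4, Q5, N8, Q10, Q15, Q21.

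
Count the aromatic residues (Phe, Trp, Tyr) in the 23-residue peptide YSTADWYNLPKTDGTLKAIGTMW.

4

Matching residues: Y1, W6, Y7, W23.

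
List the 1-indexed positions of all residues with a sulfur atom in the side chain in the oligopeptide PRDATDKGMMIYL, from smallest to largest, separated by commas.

9, 10

The sulfur-bearing residues are cysteine (–SH) and methionine (–S–CH₃).
Matching residues: M9, M10.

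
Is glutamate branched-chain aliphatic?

Valine (V), leucine (L), and isoleucine (I) are the branched-chain amino acids.
Glutamate is not in this group.

No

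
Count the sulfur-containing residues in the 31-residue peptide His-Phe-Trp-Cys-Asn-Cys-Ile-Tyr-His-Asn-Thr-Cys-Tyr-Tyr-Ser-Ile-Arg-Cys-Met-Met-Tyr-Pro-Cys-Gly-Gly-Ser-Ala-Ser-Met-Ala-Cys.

9

The sulfur-bearing residues are cysteine (–SH) and methionine (–S–CH₃).
Matching residues: Cys4, Cys6, Cys12, Cys18, Met19, Met20, Cys23, Met29, Cys31.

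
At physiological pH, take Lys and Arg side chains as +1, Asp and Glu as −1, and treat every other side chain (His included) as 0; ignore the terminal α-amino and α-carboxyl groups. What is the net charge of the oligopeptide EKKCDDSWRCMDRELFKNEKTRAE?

0

Positive (K, R): K2, K3, R9, R13, K17, K20, R22 → +7.
Negative (D, E): E1, D5, D6, D12, E14, E19, E24 → −7.
Net charge = (+7) + (−7) = 0.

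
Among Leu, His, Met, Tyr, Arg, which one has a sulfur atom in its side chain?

Met

Only Cys (C) and Met (M) have a sulfur atom in the side chain.
Of the listed options, only Met belongs to this group.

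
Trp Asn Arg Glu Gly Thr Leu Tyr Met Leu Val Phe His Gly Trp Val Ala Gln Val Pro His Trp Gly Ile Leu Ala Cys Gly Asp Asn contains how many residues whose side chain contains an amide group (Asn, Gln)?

3

Matching residues: Asn2, Gln18, Asn30.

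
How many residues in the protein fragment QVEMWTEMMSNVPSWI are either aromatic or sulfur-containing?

5

Aromatic: F, W, Y. Sulfur-containing: C, M.
Aromatic residues here: W5, W15 (2).
Sulfur-containing residues here: M4, M8, M9 (3).
The two groups share no amino acid, so total = 2 + 3 = 5.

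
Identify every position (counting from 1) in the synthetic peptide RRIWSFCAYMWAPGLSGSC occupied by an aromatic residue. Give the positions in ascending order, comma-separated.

The aromatic amino acids are Phe (F, benzyl), Trp (W, indole), and Tyr (Y, phenol).
Matching residues: W4, F6, Y9, W11.

4, 6, 9, 11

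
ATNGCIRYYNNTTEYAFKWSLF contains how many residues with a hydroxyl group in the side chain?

S, T, and Y are the three residues with a side-chain hydroxyl.
Matching residues: T2, Y8, Y9, T12, T13, Y15, S20.

7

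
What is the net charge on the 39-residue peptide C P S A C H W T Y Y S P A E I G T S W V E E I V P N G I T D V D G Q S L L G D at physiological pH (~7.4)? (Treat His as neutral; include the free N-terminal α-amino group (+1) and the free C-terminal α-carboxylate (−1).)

-6

The side chains ionized at physiological pH are Lys/Arg (+1) and Asp/Glu (−1); with His treated as neutral, nothing else contributes.
Positive (K, R): none → +0.
Negative (D, E): E14, E21, E22, D30, D32, D39 → −6.
The N-terminus (+1) and C-terminus (−1) cancel.
Net charge = (+0) + (−6) = −6.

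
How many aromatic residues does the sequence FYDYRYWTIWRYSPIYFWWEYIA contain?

The aromatic amino acids are Phe (F, benzyl), Trp (W, indole), and Tyr (Y, phenol).
Matching residues: F1, Y2, Y4, Y6, W7, W10, Y12, Y16, F17, W18, W19, Y21.

12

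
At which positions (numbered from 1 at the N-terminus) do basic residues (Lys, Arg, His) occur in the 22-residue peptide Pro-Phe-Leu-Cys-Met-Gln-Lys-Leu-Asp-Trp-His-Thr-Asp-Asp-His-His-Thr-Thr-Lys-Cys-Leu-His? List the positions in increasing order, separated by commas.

7, 11, 15, 16, 19, 22

Matching residues: Lys7, His11, His15, His16, Lys19, His22.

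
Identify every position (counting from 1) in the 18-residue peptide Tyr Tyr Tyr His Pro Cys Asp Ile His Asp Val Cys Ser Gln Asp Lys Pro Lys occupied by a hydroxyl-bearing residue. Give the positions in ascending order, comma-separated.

1, 2, 3, 13

Matching residues: Tyr1, Tyr2, Tyr3, Ser13.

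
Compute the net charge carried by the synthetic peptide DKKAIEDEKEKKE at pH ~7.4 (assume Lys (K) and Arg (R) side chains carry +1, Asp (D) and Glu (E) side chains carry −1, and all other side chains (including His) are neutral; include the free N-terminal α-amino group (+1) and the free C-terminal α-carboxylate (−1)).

Positive (K, R): K2, K3, K9, K11, K12 → +5.
Negative (D, E): D1, E6, D7, E8, E10, E13 → −6.
The N-terminus (+1) and C-terminus (−1) cancel.
Net charge = (+5) + (−6) = −1.

-1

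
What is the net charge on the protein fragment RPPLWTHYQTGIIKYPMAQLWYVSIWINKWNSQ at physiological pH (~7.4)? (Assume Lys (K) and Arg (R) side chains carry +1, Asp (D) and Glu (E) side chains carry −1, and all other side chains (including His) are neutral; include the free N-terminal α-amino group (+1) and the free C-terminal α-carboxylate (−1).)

Positive (K, R): R1, K14, K29 → +3.
Negative (D, E): none → −0.
The N-terminus (+1) and C-terminus (−1) cancel.
Net charge = (+3) + (−0) = +3.

+3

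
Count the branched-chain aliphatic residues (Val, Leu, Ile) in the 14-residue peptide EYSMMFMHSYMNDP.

None of the 14 residues belong to this group.

0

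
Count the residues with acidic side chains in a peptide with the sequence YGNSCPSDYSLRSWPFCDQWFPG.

2

Only D (aspartate) and E (glutamate) carry a side-chain carboxylic acid.
Matching residues: D8, D18.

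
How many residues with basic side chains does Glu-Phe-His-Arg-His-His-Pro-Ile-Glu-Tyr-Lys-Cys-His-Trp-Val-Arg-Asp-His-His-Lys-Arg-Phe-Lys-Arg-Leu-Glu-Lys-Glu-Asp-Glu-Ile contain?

Lysine (K), arginine (R), and histidine (H) have basic, nitrogen-containing side chains.
Matching residues: His3, Arg4, His5, His6, Lys11, His13, Arg16, His18, His19, Lys20, Arg21, Lys23, Arg24, Lys27.

14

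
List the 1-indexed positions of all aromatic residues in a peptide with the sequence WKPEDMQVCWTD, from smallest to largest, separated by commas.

F, W, and Y each carry an aromatic ring on the side chain.
Matching residues: W1, W10.

1, 10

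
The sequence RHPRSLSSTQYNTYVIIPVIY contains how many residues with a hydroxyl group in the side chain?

8

S, T, and Y are the three residues with a side-chain hydroxyl.
Matching residues: S5, S7, S8, T9, Y11, T13, Y14, Y21.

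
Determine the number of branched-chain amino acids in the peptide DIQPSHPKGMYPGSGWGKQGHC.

1

The BCAAs are Val, Leu, and Ile — aliphatic side chains with a branch point.
Matching residues: I2.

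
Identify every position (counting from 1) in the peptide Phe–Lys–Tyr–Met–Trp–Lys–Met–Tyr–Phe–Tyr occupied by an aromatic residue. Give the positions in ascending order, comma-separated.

1, 3, 5, 8, 9, 10

F, W, and Y each carry an aromatic ring on the side chain.
Matching residues: Phe1, Tyr3, Trp5, Tyr8, Phe9, Tyr10.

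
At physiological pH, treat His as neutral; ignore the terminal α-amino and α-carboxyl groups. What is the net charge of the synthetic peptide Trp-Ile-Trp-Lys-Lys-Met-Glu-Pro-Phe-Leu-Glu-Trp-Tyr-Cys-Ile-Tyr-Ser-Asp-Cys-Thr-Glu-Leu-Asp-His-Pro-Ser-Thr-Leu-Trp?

At pH ~7.4 the Lys and Arg side chains are protonated (+1), the Asp and Glu side chains are deprotonated (−1), and with His taken as neutral all other side chains carry no charge.
Positive (K, R): Lys4, Lys5 → +2.
Negative (D, E): Glu7, Glu11, Asp18, Glu21, Asp23 → −5.
Net charge = (+2) + (−5) = −3.

-3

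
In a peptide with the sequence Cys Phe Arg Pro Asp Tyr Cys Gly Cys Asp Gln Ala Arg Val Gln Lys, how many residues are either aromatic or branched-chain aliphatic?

3

Aromatic: F, W, Y. Branched-chain aliphatic: I, L, V.
Aromatic residues here: Phe2, Tyr6 (2).
Branched-chain aliphatic residues here: Val14 (1).
The two groups share no amino acid, so total = 2 + 1 = 3.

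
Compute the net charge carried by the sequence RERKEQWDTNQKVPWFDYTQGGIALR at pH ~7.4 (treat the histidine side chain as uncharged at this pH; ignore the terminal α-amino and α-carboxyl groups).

The side chains ionized at physiological pH are Lys/Arg (+1) and Asp/Glu (−1); with His treated as neutral, nothing else contributes.
Positive (K, R): R1, R3, K4, K12, R26 → +5.
Negative (D, E): E2, E5, D8, D17 → −4.
Net charge = (+5) + (−4) = +1.

+1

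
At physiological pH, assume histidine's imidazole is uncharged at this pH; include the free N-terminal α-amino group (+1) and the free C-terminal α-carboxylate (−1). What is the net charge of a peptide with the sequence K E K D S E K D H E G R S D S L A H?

-2

The side chains ionized at physiological pH are Lys/Arg (+1) and Asp/Glu (−1); with His treated as neutral, nothing else contributes.
Positive (K, R): K1, K3, K7, R12 → +4.
Negative (D, E): E2, D4, E6, D8, E10, D14 → −6.
The N-terminus (+1) and C-terminus (−1) cancel.
Net charge = (+4) + (−6) = −2.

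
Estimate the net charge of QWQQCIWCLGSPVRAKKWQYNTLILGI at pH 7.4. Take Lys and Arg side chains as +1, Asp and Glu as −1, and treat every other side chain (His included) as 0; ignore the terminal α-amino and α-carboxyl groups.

Positive (K, R): R14, K16, K17 → +3.
Negative (D, E): none → −0.
Net charge = (+3) + (−0) = +3.

+3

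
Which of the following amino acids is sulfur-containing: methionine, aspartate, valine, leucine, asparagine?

methionine

Only Cys (C) and Met (M) have a sulfur atom in the side chain.
Of the listed options, only methionine belongs to this group.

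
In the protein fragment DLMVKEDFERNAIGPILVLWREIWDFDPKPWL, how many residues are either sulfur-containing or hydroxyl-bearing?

1

Sulfur-containing: C, M. Hydroxyl-bearing: S, T, Y.
Sulfur-containing residues here: M3 (1).
Hydroxyl-bearing residues here: none (0).
The two groups share no amino acid, so total = 1 + 0 = 1.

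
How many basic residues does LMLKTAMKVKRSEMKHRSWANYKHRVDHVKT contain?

12

K, R, and H are the three residues with basic side chains (ε-amine, guanidinium, and imidazole respectively).
Matching residues: K4, K8, K10, R11, K15, H16, R17, K23, H24, R25, H28, K30.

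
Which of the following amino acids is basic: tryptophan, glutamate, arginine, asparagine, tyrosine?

arginine

Lysine (K), arginine (R), and histidine (H) have basic, nitrogen-containing side chains.
Of the listed options, only arginine belongs to this group.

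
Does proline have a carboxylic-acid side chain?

No

Aspartate (D) and glutamate (E) have carboxylic-acid side chains and are the acidic amino acids.
Proline is not in this group.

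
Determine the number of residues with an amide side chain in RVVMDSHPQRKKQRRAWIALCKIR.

2

Only N (asparagine) and Q (glutamine) carry a side-chain carboxamide.
Matching residues: Q9, Q13.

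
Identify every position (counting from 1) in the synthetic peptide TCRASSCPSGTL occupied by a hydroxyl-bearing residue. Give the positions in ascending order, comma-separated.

1, 5, 6, 9, 11

S, T, and Y are the three residues with a side-chain hydroxyl.
Matching residues: T1, S5, S6, S9, T11.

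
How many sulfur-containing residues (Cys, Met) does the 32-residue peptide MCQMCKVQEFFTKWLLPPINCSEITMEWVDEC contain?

Matching residues: M1, C2, M4, C5, C21, M26, C32.

7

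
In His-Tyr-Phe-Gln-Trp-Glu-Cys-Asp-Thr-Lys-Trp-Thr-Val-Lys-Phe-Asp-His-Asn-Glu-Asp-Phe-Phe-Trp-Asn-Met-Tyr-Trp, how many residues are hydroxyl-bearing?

4

S, T, and Y are the three residues with a side-chain hydroxyl.
Matching residues: Tyr2, Thr9, Thr12, Tyr26.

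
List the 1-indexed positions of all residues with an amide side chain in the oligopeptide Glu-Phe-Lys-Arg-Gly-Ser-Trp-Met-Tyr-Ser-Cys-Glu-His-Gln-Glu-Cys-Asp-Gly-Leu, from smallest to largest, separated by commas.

Asparagine (N) and glutamine (Q) have uncharged amide side chains.
Matching residues: Gln14.

14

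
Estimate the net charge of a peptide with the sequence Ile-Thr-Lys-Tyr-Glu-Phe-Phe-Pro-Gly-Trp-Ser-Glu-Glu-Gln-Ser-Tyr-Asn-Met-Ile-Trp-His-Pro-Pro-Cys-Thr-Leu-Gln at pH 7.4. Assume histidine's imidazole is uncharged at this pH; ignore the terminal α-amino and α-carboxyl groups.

-2

At pH ~7.4 the Lys and Arg side chains are protonated (+1), the Asp and Glu side chains are deprotonated (−1), and with His taken as neutral all other side chains carry no charge.
Positive (K, R): Lys3 → +1.
Negative (D, E): Glu5, Glu12, Glu13 → −3.
Net charge = (+1) + (−3) = −2.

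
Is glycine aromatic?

No

F, W, and Y each carry an aromatic ring on the side chain.
Glycine is not in this group.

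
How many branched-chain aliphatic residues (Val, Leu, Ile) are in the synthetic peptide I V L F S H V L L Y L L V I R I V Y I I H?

14

Matching residues: I1, V2, L3, V7, L8, L9, L11, L12, V13, I14, I16, V17, I19, I20.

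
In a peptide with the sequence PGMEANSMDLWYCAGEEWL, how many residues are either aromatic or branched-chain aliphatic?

5

Aromatic: F, W, Y. Branched-chain aliphatic: I, L, V.
Aromatic residues here: W11, Y12, W18 (3).
Branched-chain aliphatic residues here: L10, L19 (2).
The two groups share no amino acid, so total = 3 + 2 = 5.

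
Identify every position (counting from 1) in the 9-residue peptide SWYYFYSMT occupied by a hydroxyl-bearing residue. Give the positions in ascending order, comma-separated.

S, T, and Y are the three residues with a side-chain hydroxyl.
Matching residues: S1, Y3, Y4, Y6, S7, T9.

1, 3, 4, 6, 7, 9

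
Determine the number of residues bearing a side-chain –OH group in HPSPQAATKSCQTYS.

S, T, and Y are the three residues with a side-chain hydroxyl.
Matching residues: S3, T8, S10, T13, Y14, S15.

6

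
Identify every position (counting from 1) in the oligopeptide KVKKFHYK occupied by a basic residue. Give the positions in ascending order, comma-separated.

1, 3, 4, 6, 8

Lysine (K), arginine (R), and histidine (H) have basic, nitrogen-containing side chains.
Matching residues: K1, K3, K4, H6, K8.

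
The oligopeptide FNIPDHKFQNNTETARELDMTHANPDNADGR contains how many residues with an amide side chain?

The amide-side-chain residues are Asn (N) and Gln (Q).
Matching residues: N2, Q9, N10, N11, N24, N27.

6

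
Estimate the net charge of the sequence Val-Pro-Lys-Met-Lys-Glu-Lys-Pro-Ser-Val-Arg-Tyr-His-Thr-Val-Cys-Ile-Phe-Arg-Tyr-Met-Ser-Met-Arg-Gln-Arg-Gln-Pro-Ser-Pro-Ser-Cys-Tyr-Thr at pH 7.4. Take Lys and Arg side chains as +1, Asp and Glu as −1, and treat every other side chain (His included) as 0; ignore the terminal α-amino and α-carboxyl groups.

Positive (K, R): Lys3, Lys5, Lys7, Arg11, Arg19, Arg24, Arg26 → +7.
Negative (D, E): Glu6 → −1.
Net charge = (+7) + (−1) = +6.

+6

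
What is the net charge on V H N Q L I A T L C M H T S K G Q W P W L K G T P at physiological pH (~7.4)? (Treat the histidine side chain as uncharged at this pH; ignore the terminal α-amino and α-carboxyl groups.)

Near pH 7.4, K and R contribute +1 each, D and E contribute −1 each, and every other side chain (His included, as stated) is uncharged.
Positive (K, R): K15, K22 → +2.
Negative (D, E): none → −0.
Net charge = (+2) + (−0) = +2.

+2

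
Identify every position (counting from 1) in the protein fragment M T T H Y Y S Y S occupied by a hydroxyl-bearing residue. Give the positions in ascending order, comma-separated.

The –OH-bearing residues are Ser, Thr (aliphatic alcohols), and Tyr (phenol).
Matching residues: T2, T3, Y5, Y6, S7, Y8, S9.

2, 3, 5, 6, 7, 8, 9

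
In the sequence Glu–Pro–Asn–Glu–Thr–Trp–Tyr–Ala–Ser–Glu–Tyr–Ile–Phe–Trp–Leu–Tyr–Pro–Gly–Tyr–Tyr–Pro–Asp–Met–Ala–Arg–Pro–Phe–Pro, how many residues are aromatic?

9

F, W, and Y each carry an aromatic ring on the side chain.
Matching residues: Trp6, Tyr7, Tyr11, Phe13, Trp14, Tyr16, Tyr19, Tyr20, Phe27.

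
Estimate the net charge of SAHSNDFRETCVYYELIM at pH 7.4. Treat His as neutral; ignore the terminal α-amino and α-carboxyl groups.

-2

The side chains ionized at physiological pH are Lys/Arg (+1) and Asp/Glu (−1); with His treated as neutral, nothing else contributes.
Positive (K, R): R8 → +1.
Negative (D, E): D6, E9, E15 → −3.
Net charge = (+1) + (−3) = −2.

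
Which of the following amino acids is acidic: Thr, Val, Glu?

Glu

Only D (aspartate) and E (glutamate) carry a side-chain carboxylic acid.
Of the listed options, only Glu belongs to this group.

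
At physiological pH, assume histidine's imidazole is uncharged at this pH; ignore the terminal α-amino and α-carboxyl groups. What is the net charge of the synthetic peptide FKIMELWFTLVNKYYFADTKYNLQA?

+1

At pH ~7.4 the Lys and Arg side chains are protonated (+1), the Asp and Glu side chains are deprotonated (−1), and with His taken as neutral all other side chains carry no charge.
Positive (K, R): K2, K13, K20 → +3.
Negative (D, E): E5, D18 → −2.
Net charge = (+3) + (−2) = +1.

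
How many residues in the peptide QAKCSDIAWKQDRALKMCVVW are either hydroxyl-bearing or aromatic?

Hydroxyl-bearing: S, T, Y. Aromatic: F, W, Y.
Hydroxyl-bearing residues here: S5 (1).
Aromatic residues here: W9, W21 (2).
(Y belongs to both groups, but none appear in this sequence.) Total = 1 + 2 = 3.

3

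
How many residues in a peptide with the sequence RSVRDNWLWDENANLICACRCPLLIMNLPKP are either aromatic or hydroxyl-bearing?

Aromatic: F, W, Y. Hydroxyl-bearing: S, T, Y.
Aromatic residues here: W7, W9 (2).
Hydroxyl-bearing residues here: S2 (1).
(Y belongs to both groups, but none appear in this sequence.) Total = 2 + 1 = 3.

3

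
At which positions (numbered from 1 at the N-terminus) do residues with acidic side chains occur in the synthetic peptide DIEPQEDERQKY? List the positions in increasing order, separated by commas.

Only D (aspartate) and E (glutamate) carry a side-chain carboxylic acid.
Matching residues: D1, E3, E6, D7, E8.

1, 3, 6, 7, 8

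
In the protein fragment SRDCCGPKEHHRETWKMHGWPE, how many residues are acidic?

4

Only D (aspartate) and E (glutamate) carry a side-chain carboxylic acid.
Matching residues: D3, E9, E13, E22.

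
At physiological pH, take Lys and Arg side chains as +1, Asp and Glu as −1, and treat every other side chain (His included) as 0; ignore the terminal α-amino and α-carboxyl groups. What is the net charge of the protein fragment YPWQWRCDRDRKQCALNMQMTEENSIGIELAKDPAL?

-1

Positive (K, R): R6, R9, R11, K12, K32 → +5.
Negative (D, E): D8, D10, E22, E23, E29, D33 → −6.
Net charge = (+5) + (−6) = −1.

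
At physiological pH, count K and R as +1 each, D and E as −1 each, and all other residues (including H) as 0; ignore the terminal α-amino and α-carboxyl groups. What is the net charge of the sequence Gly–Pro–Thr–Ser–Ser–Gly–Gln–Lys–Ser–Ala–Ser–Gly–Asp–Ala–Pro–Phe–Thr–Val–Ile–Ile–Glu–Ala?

-1

Positive (K, R): Lys8 → +1.
Negative (D, E): Asp13, Glu21 → −2.
Net charge = (+1) + (−2) = −1.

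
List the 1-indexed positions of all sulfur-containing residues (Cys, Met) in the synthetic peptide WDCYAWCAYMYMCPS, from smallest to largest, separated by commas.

3, 7, 10, 12, 13

Matching residues: C3, C7, M10, M12, C13.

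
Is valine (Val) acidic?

Aspartate (D) and glutamate (E) have carboxylic-acid side chains and are the acidic amino acids.
Valine is not in this group.

No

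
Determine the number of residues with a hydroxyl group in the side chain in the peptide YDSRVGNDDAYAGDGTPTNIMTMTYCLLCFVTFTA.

S, T, and Y are the three residues with a side-chain hydroxyl.
Matching residues: Y1, S3, Y11, T16, T18, T22, T24, Y25, T32, T34.

10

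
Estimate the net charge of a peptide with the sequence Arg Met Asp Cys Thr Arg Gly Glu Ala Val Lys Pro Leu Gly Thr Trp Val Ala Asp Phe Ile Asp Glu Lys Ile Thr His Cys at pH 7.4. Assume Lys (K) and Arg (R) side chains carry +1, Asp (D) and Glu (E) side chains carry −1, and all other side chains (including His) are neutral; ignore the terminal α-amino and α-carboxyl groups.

-1

Positive (K, R): Arg1, Arg6, Lys11, Lys24 → +4.
Negative (D, E): Asp3, Glu8, Asp19, Asp22, Glu23 → −5.
Net charge = (+4) + (−5) = −1.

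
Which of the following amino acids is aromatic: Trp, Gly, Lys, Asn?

Phenylalanine (F), tryptophan (W), and tyrosine (Y) have aromatic ring side chains.
Of the listed options, only Trp belongs to this group.

Trp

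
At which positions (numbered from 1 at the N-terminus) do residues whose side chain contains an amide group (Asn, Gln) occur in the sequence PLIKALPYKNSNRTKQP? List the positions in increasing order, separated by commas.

10, 12, 16

Matching residues: N10, N12, Q16.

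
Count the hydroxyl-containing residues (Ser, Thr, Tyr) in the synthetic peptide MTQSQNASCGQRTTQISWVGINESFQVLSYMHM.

Matching residues: T2, S4, S8, T13, T14, S17, S24, S29, Y30.

9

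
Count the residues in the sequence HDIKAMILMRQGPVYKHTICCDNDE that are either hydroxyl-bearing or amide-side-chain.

Hydroxyl-bearing: S, T, Y. Amide-side-chain: N, Q.
Hydroxyl-bearing residues here: Y15, T18 (2).
Amide-side-chain residues here: Q11, N23 (2).
The two groups share no amino acid, so total = 2 + 2 = 4.

4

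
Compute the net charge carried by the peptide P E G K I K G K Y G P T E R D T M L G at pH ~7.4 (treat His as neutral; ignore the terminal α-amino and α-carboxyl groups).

Near pH 7.4, K and R contribute +1 each, D and E contribute −1 each, and every other side chain (His included, as stated) is uncharged.
Positive (K, R): K4, K6, K8, R14 → +4.
Negative (D, E): E2, E13, D15 → −3.
Net charge = (+4) + (−3) = +1.

+1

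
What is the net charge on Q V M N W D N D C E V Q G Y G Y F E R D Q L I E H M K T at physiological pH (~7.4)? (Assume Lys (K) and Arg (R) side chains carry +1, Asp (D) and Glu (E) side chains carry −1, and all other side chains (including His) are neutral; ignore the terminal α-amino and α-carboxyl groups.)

Positive (K, R): R19, K27 → +2.
Negative (D, E): D6, D8, E10, E18, D20, E24 → −6.
Net charge = (+2) + (−6) = −4.

-4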